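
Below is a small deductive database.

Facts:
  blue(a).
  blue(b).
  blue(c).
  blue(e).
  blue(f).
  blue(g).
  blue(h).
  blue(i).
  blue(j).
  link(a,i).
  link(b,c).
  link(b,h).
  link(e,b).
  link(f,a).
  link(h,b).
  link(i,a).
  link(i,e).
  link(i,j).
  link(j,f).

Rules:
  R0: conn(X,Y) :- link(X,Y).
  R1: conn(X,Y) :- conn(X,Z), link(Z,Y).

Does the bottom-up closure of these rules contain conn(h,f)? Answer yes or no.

no

round 1: derive conn(a,i) via R0 from link(a,i)
round 1: derive conn(b,c) via R0 from link(b,c)
round 1: derive conn(b,h) via R0 from link(b,h)
round 1: derive conn(e,b) via R0 from link(e,b)
round 1: derive conn(f,a) via R0 from link(f,a)
round 1: derive conn(h,b) via R0 from link(h,b)
round 1: derive conn(i,a) via R0 from link(i,a)
round 1: derive conn(i,e) via R0 from link(i,e)
round 1: derive conn(i,j) via R0 from link(i,j)
round 1: derive conn(j,f) via R0 from link(j,f)
round 2: derive conn(a,a) via R1 from conn(a,i), link(i,a)
round 2: derive conn(a,e) via R1 from conn(a,i), link(i,e)
round 2: derive conn(a,j) via R1 from conn(a,i), link(i,j)
round 2: derive conn(b,b) via R1 from conn(b,h), link(h,b)
round 2: derive conn(e,c) via R1 from conn(e,b), link(b,c)
round 2: derive conn(e,h) via R1 from conn(e,b), link(b,h)
round 2: derive conn(f,i) via R1 from conn(f,a), link(a,i)
round 2: derive conn(h,c) via R1 from conn(h,b), link(b,c)
round 2: derive conn(h,h) via R1 from conn(h,b), link(b,h)
round 2: derive conn(i,b) via R1 from conn(i,e), link(e,b)
round 2: derive conn(i,f) via R1 from conn(i,j), link(j,f)
round 2: derive conn(i,i) via R1 from conn(i,a), link(a,i)
round 2: derive conn(j,a) via R1 from conn(j,f), link(f,a)
round 3: derive conn(a,b) via R1 from conn(a,e), link(e,b)
round 3: derive conn(a,f) via R1 from conn(a,j), link(j,f)
round 3: derive conn(f,e) via R1 from conn(f,i), link(i,e)
round 3: derive conn(f,j) via R1 from conn(f,i), link(i,j)
round 3: derive conn(i,c) via R1 from conn(i,b), link(b,c)
round 3: derive conn(i,h) via R1 from conn(i,b), link(b,h)
round 3: derive conn(j,i) via R1 from conn(j,a), link(a,i)
round 4: derive conn(a,c) via R1 from conn(a,b), link(b,c)
round 4: derive conn(a,h) via R1 from conn(a,b), link(b,h)
round 4: derive conn(f,b) via R1 from conn(f,e), link(e,b)
round 4: derive conn(f,f) via R1 from conn(f,j), link(j,f)
round 4: derive conn(j,e) via R1 from conn(j,i), link(i,e)
round 4: derive conn(j,j) via R1 from conn(j,i), link(i,j)
round 5: derive conn(f,c) via R1 from conn(f,b), link(b,c)
round 5: derive conn(f,h) via R1 from conn(f,b), link(b,h)
round 5: derive conn(j,b) via R1 from conn(j,e), link(e,b)
round 6: derive conn(j,c) via R1 from conn(j,b), link(b,c)
round 6: derive conn(j,h) via R1 from conn(j,b), link(b,h)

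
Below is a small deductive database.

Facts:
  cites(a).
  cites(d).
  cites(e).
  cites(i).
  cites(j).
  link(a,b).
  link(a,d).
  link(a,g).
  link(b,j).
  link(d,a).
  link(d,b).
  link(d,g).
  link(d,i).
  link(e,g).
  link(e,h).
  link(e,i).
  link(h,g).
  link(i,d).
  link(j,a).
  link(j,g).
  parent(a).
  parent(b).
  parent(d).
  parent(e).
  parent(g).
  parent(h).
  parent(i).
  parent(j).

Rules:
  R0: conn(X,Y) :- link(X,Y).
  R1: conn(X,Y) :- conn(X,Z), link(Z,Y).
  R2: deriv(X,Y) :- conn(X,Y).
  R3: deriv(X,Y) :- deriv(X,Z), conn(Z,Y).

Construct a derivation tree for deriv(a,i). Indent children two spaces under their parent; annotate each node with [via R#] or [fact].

deriv(a,i)  [via R2]
  conn(a,i)  [via R1]
    conn(a,d)  [via R0]
      link(a,d)  [fact]
    link(d,i)  [fact]

round 1: derive conn(a,b) via R0 from link(a,b)
round 1: derive conn(a,d) via R0 from link(a,d)
round 1: derive conn(a,g) via R0 from link(a,g)
round 1: derive conn(b,j) via R0 from link(b,j)
round 1: derive conn(d,a) via R0 from link(d,a)
round 1: derive conn(d,b) via R0 from link(d,b)
round 1: derive conn(d,g) via R0 from link(d,g)
round 1: derive conn(d,i) via R0 from link(d,i)
round 1: derive conn(e,g) via R0 from link(e,g)
round 1: derive conn(e,h) via R0 from link(e,h)
round 1: derive conn(e,i) via R0 from link(e,i)
round 1: derive conn(h,g) via R0 from link(h,g)
round 1: derive conn(i,d) via R0 from link(i,d)
round 1: derive conn(j,a) via R0 from link(j,a)
round 1: derive conn(j,g) via R0 from link(j,g)
round 2: derive conn(a,a) via R1 from conn(a,d), link(d,a)
round 2: derive conn(a,i) via R1 from conn(a,d), link(d,i)
round 2: derive conn(a,j) via R1 from conn(a,b), link(b,j)
round 2: derive conn(b,a) via R1 from conn(b,j), link(j,a)
round 2: derive conn(b,g) via R1 from conn(b,j), link(j,g)
round 2: derive conn(d,d) via R1 from conn(d,a), link(a,d)
round 2: derive conn(d,j) via R1 from conn(d,b), link(b,j)
round 2: derive conn(e,d) via R1 from conn(e,i), link(i,d)
round 2: derive conn(i,a) via R1 from conn(i,d), link(d,a)
round 2: derive conn(i,b) via R1 from conn(i,d), link(d,b)
round 2: derive conn(i,g) via R1 from conn(i,d), link(d,g)
round 2: derive conn(i,i) via R1 from conn(i,d), link(d,i)
round 2: derive conn(j,b) via R1 from conn(j,a), link(a,b)
round 2: derive conn(j,d) via R1 from conn(j,a), link(a,d)
round 2: derive deriv(a,b) via R2 from conn(a,b)
round 2: derive deriv(a,d) via R2 from conn(a,d)
round 2: derive deriv(a,g) via R2 from conn(a,g)
round 2: derive deriv(b,j) via R2 from conn(b,j)
round 2: derive deriv(d,a) via R2 from conn(d,a)
round 2: derive deriv(d,b) via R2 from conn(d,b)
round 2: derive deriv(d,g) via R2 from conn(d,g)
round 2: derive deriv(d,i) via R2 from conn(d,i)
round 2: derive deriv(e,g) via R2 from conn(e,g)
round 2: derive deriv(e,h) via R2 from conn(e,h)
round 2: derive deriv(e,i) via R2 from conn(e,i)
round 2: derive deriv(h,g) via R2 from conn(h,g)
round 2: derive deriv(i,d) via R2 from conn(i,d)
round 2: derive deriv(j,a) via R2 from conn(j,a)
round 2: derive deriv(j,g) via R2 from conn(j,g)
round 3: derive conn(b,b) via R1 from conn(b,a), link(a,b)
round 3: derive conn(b,d) via R1 from conn(b,a), link(a,d)
round 3: derive conn(e,a) via R1 from conn(e,d), link(d,a)
round 3: derive conn(e,b) via R1 from conn(e,d), link(d,b)
round 3: derive conn(i,j) via R1 from conn(i,b), link(b,j)
round 3: derive conn(j,i) via R1 from conn(j,d), link(d,i)
round 3: derive conn(j,j) via R1 from conn(j,b), link(b,j)
round 3: derive deriv(a,a) via R2 from conn(a,a)
round 3: derive deriv(a,i) via R2 from conn(a,i)
round 3: derive deriv(a,j) via R2 from conn(a,j)
round 3: derive deriv(b,a) via R2 from conn(b,a)
round 3: derive deriv(b,g) via R2 from conn(b,g)
round 3: derive deriv(d,d) via R2 from conn(d,d)
round 3: derive deriv(d,j) via R2 from conn(d,j)
round 3: derive deriv(e,d) via R2 from conn(e,d)
round 3: derive deriv(i,a) via R2 from conn(i,a)
round 3: derive deriv(i,b) via R2 from conn(i,b)
round 3: derive deriv(i,g) via R2 from conn(i,g)
round 3: derive deriv(i,i) via R2 from conn(i,i)
round 3: derive deriv(j,b) via R2 from conn(j,b)
round 3: derive deriv(j,d) via R2 from conn(j,d)
round 3: derive deriv(b,b) via R3 from deriv(b,j), conn(j,b)
round 3: derive deriv(b,d) via R3 from deriv(b,j), conn(j,d)
round 3: derive deriv(e,a) via R3 from deriv(e,i), conn(i,a)
round 3: derive deriv(e,b) via R3 from deriv(e,i), conn(i,b)
round 3: derive deriv(i,j) via R3 from deriv(i,d), conn(d,j)
round 3: derive deriv(j,i) via R3 from deriv(j,a), conn(a,i)
round 3: derive deriv(j,j) via R3 from deriv(j,a), conn(a,j)
round 4: derive conn(b,i) via R1 from conn(b,d), link(d,i)
round 4: derive conn(e,j) via R1 from conn(e,b), link(b,j)
round 4: derive deriv(b,i) via R3 from deriv(b,a), conn(a,i)
round 4: derive deriv(e,j) via R3 from deriv(e,a), conn(a,j)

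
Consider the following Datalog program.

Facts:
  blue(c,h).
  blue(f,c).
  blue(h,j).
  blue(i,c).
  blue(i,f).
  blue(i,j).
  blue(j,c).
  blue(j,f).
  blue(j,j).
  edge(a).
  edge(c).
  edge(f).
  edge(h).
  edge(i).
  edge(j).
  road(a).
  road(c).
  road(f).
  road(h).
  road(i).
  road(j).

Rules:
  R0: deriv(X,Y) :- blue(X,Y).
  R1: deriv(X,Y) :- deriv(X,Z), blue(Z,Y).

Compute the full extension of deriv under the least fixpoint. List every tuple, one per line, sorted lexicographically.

deriv(c,c)
deriv(c,f)
deriv(c,h)
deriv(c,j)
deriv(f,c)
deriv(f,f)
deriv(f,h)
deriv(f,j)
deriv(h,c)
deriv(h,f)
deriv(h,h)
deriv(h,j)
deriv(i,c)
deriv(i,f)
deriv(i,h)
deriv(i,j)
deriv(j,c)
deriv(j,f)
deriv(j,h)
deriv(j,j)

round 1: derive deriv(c,h) via R0 from blue(c,h)
round 1: derive deriv(f,c) via R0 from blue(f,c)
round 1: derive deriv(h,j) via R0 from blue(h,j)
round 1: derive deriv(i,c) via R0 from blue(i,c)
round 1: derive deriv(i,f) via R0 from blue(i,f)
round 1: derive deriv(i,j) via R0 from blue(i,j)
round 1: derive deriv(j,c) via R0 from blue(j,c)
round 1: derive deriv(j,f) via R0 from blue(j,f)
round 1: derive deriv(j,j) via R0 from blue(j,j)
round 2: derive deriv(c,j) via R1 from deriv(c,h), blue(h,j)
round 2: derive deriv(f,h) via R1 from deriv(f,c), blue(c,h)
round 2: derive deriv(h,c) via R1 from deriv(h,j), blue(j,c)
round 2: derive deriv(h,f) via R1 from deriv(h,j), blue(j,f)
round 2: derive deriv(i,h) via R1 from deriv(i,c), blue(c,h)
round 2: derive deriv(j,h) via R1 from deriv(j,c), blue(c,h)
round 3: derive deriv(c,c) via R1 from deriv(c,j), blue(j,c)
round 3: derive deriv(c,f) via R1 from deriv(c,j), blue(j,f)
round 3: derive deriv(f,j) via R1 from deriv(f,h), blue(h,j)
round 3: derive deriv(h,h) via R1 from deriv(h,c), blue(c,h)
round 4: derive deriv(f,f) via R1 from deriv(f,j), blue(j,f)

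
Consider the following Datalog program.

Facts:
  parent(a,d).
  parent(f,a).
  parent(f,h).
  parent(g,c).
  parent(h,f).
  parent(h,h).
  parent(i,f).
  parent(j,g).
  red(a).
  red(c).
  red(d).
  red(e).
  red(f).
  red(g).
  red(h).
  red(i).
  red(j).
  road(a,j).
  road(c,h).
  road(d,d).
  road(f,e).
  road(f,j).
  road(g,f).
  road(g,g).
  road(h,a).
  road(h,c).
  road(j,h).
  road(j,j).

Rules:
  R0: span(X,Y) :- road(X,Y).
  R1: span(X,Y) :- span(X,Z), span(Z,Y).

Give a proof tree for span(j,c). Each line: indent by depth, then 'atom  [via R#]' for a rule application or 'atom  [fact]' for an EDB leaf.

span(j,c)  [via R1]
  span(j,h)  [via R0]
    road(j,h)  [fact]
  span(h,c)  [via R0]
    road(h,c)  [fact]

round 1: derive span(a,j) via R0 from road(a,j)
round 1: derive span(c,h) via R0 from road(c,h)
round 1: derive span(d,d) via R0 from road(d,d)
round 1: derive span(f,e) via R0 from road(f,e)
round 1: derive span(f,j) via R0 from road(f,j)
round 1: derive span(g,f) via R0 from road(g,f)
round 1: derive span(g,g) via R0 from road(g,g)
round 1: derive span(h,a) via R0 from road(h,a)
round 1: derive span(h,c) via R0 from road(h,c)
round 1: derive span(j,h) via R0 from road(j,h)
round 1: derive span(j,j) via R0 from road(j,j)
round 2: derive span(a,h) via R1 from span(a,j), span(j,h)
round 2: derive span(c,a) via R1 from span(c,h), span(h,a)
round 2: derive span(c,c) via R1 from span(c,h), span(h,c)
round 2: derive span(f,h) via R1 from span(f,j), span(j,h)
round 2: derive span(g,e) via R1 from span(g,f), span(f,e)
round 2: derive span(g,j) via R1 from span(g,f), span(f,j)
round 2: derive span(h,h) via R1 from span(h,c), span(c,h)
round 2: derive span(h,j) via R1 from span(h,a), span(a,j)
round 2: derive span(j,a) via R1 from span(j,h), span(h,a)
round 2: derive span(j,c) via R1 from span(j,h), span(h,c)
round 3: derive span(a,a) via R1 from span(a,h), span(h,a)
round 3: derive span(a,c) via R1 from span(a,h), span(h,c)
round 3: derive span(c,j) via R1 from span(c,a), span(a,j)
round 3: derive span(f,a) via R1 from span(f,h), span(h,a)
round 3: derive span(f,c) via R1 from span(f,h), span(h,c)
round 3: derive span(g,a) via R1 from span(g,j), span(j,a)
round 3: derive span(g,c) via R1 from span(g,j), span(j,c)
round 3: derive span(g,h) via R1 from span(g,f), span(f,h)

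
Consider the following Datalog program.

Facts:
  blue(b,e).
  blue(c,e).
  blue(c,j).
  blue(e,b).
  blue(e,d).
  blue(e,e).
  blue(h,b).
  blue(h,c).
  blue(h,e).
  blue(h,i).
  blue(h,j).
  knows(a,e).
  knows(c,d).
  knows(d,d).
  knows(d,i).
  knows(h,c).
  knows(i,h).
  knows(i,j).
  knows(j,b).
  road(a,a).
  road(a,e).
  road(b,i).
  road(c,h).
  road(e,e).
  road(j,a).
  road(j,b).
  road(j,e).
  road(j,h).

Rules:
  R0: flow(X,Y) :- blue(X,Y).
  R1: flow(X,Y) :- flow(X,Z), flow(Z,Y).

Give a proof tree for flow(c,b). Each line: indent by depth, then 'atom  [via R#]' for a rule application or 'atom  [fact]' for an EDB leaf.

round 1: derive flow(b,e) via R0 from blue(b,e)
round 1: derive flow(c,e) via R0 from blue(c,e)
round 1: derive flow(c,j) via R0 from blue(c,j)
round 1: derive flow(e,b) via R0 from blue(e,b)
round 1: derive flow(e,d) via R0 from blue(e,d)
round 1: derive flow(e,e) via R0 from blue(e,e)
round 1: derive flow(h,b) via R0 from blue(h,b)
round 1: derive flow(h,c) via R0 from blue(h,c)
round 1: derive flow(h,e) via R0 from blue(h,e)
round 1: derive flow(h,i) via R0 from blue(h,i)
round 1: derive flow(h,j) via R0 from blue(h,j)
round 2: derive flow(b,b) via R1 from flow(b,e), flow(e,b)
round 2: derive flow(b,d) via R1 from flow(b,e), flow(e,d)
round 2: derive flow(c,b) via R1 from flow(c,e), flow(e,b)
round 2: derive flow(c,d) via R1 from flow(c,e), flow(e,d)
round 2: derive flow(h,d) via R1 from flow(h,e), flow(e,d)

flow(c,b)  [via R1]
  flow(c,e)  [via R0]
    blue(c,e)  [fact]
  flow(e,b)  [via R0]
    blue(e,b)  [fact]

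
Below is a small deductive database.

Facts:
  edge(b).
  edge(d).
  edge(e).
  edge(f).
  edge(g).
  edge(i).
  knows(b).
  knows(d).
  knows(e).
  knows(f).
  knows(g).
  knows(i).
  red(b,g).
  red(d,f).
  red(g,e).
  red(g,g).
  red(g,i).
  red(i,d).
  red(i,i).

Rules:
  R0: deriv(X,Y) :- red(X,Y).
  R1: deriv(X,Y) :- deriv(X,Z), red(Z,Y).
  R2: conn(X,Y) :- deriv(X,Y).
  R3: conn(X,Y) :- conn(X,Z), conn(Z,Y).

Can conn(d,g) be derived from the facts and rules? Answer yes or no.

round 1: derive deriv(b,g) via R0 from red(b,g)
round 1: derive deriv(d,f) via R0 from red(d,f)
round 1: derive deriv(g,e) via R0 from red(g,e)
round 1: derive deriv(g,g) via R0 from red(g,g)
round 1: derive deriv(g,i) via R0 from red(g,i)
round 1: derive deriv(i,d) via R0 from red(i,d)
round 1: derive deriv(i,i) via R0 from red(i,i)
round 2: derive deriv(b,e) via R1 from deriv(b,g), red(g,e)
round 2: derive deriv(b,i) via R1 from deriv(b,g), red(g,i)
round 2: derive deriv(g,d) via R1 from deriv(g,i), red(i,d)
round 2: derive deriv(i,f) via R1 from deriv(i,d), red(d,f)
round 2: derive conn(b,g) via R2 from deriv(b,g)
round 2: derive conn(d,f) via R2 from deriv(d,f)
round 2: derive conn(g,e) via R2 from deriv(g,e)
round 2: derive conn(g,g) via R2 from deriv(g,g)
round 2: derive conn(g,i) via R2 from deriv(g,i)
round 2: derive conn(i,d) via R2 from deriv(i,d)
round 2: derive conn(i,i) via R2 from deriv(i,i)
round 3: derive deriv(b,d) via R1 from deriv(b,i), red(i,d)
round 3: derive deriv(g,f) via R1 from deriv(g,d), red(d,f)
round 3: derive conn(b,e) via R2 from deriv(b,e)
round 3: derive conn(b,i) via R2 from deriv(b,i)
round 3: derive conn(g,d) via R2 from deriv(g,d)
round 3: derive conn(i,f) via R2 from deriv(i,f)
round 4: derive deriv(b,f) via R1 from deriv(b,d), red(d,f)
round 4: derive conn(b,d) via R2 from deriv(b,d)
round 4: derive conn(g,f) via R2 from deriv(g,f)
round 4: derive conn(b,f) via R3 from conn(b,i), conn(i,f)

no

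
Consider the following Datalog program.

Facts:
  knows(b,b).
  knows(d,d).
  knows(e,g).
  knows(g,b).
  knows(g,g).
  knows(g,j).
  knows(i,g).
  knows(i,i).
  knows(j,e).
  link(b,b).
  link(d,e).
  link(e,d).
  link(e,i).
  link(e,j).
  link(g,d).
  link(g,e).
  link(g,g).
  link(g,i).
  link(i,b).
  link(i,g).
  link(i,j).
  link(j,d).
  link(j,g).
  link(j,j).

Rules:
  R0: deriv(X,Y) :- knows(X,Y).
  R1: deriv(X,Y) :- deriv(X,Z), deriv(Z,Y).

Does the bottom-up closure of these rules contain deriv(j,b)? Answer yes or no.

yes

round 1: derive deriv(b,b) via R0 from knows(b,b)
round 1: derive deriv(d,d) via R0 from knows(d,d)
round 1: derive deriv(e,g) via R0 from knows(e,g)
round 1: derive deriv(g,b) via R0 from knows(g,b)
round 1: derive deriv(g,g) via R0 from knows(g,g)
round 1: derive deriv(g,j) via R0 from knows(g,j)
round 1: derive deriv(i,g) via R0 from knows(i,g)
round 1: derive deriv(i,i) via R0 from knows(i,i)
round 1: derive deriv(j,e) via R0 from knows(j,e)
round 2: derive deriv(e,b) via R1 from deriv(e,g), deriv(g,b)
round 2: derive deriv(e,j) via R1 from deriv(e,g), deriv(g,j)
round 2: derive deriv(g,e) via R1 from deriv(g,j), deriv(j,e)
round 2: derive deriv(i,b) via R1 from deriv(i,g), deriv(g,b)
round 2: derive deriv(i,j) via R1 from deriv(i,g), deriv(g,j)
round 2: derive deriv(j,g) via R1 from deriv(j,e), deriv(e,g)
round 3: derive deriv(e,e) via R1 from deriv(e,g), deriv(g,e)
round 3: derive deriv(i,e) via R1 from deriv(i,g), deriv(g,e)
round 3: derive deriv(j,b) via R1 from deriv(j,e), deriv(e,b)
round 3: derive deriv(j,j) via R1 from deriv(j,e), deriv(e,j)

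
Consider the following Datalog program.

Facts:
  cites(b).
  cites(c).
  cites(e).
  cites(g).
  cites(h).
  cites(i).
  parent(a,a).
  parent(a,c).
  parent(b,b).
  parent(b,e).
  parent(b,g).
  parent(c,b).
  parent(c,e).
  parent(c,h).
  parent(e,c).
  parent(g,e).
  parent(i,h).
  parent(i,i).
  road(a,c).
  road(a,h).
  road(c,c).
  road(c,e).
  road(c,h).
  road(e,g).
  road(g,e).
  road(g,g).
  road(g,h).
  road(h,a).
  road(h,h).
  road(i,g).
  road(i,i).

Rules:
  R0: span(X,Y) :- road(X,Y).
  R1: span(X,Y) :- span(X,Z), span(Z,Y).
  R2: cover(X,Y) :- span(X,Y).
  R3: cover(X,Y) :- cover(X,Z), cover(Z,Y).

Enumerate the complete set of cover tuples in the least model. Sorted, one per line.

round 1: derive span(a,c) via R0 from road(a,c)
round 1: derive span(a,h) via R0 from road(a,h)
round 1: derive span(c,c) via R0 from road(c,c)
round 1: derive span(c,e) via R0 from road(c,e)
round 1: derive span(c,h) via R0 from road(c,h)
round 1: derive span(e,g) via R0 from road(e,g)
round 1: derive span(g,e) via R0 from road(g,e)
round 1: derive span(g,g) via R0 from road(g,g)
round 1: derive span(g,h) via R0 from road(g,h)
round 1: derive span(h,a) via R0 from road(h,a)
round 1: derive span(h,h) via R0 from road(h,h)
round 1: derive span(i,g) via R0 from road(i,g)
round 1: derive span(i,i) via R0 from road(i,i)
round 2: derive span(a,a) via R1 from span(a,h), span(h,a)
round 2: derive span(a,e) via R1 from span(a,c), span(c,e)
round 2: derive span(c,a) via R1 from span(c,h), span(h,a)
round 2: derive span(c,g) via R1 from span(c,e), span(e,g)
round 2: derive span(e,e) via R1 from span(e,g), span(g,e)
round 2: derive span(e,h) via R1 from span(e,g), span(g,h)
round 2: derive span(g,a) via R1 from span(g,h), span(h,a)
round 2: derive span(h,c) via R1 from span(h,a), span(a,c)
round 2: derive span(i,e) via R1 from span(i,g), span(g,e)
round 2: derive span(i,h) via R1 from span(i,g), span(g,h)
round 2: derive cover(a,c) via R2 from span(a,c)
round 2: derive cover(a,h) via R2 from span(a,h)
round 2: derive cover(c,c) via R2 from span(c,c)
round 2: derive cover(c,e) via R2 from span(c,e)
round 2: derive cover(c,h) via R2 from span(c,h)
round 2: derive cover(e,g) via R2 from span(e,g)
round 2: derive cover(g,e) via R2 from span(g,e)
round 2: derive cover(g,g) via R2 from span(g,g)
round 2: derive cover(g,h) via R2 from span(g,h)
round 2: derive cover(h,a) via R2 from span(h,a)
round 2: derive cover(h,h) via R2 from span(h,h)
round 2: derive cover(i,g) via R2 from span(i,g)
round 2: derive cover(i,i) via R2 from span(i,i)
round 3: derive span(a,g) via R1 from span(a,c), span(c,g)
round 3: derive span(e,a) via R1 from span(e,g), span(g,a)
round 3: derive span(e,c) via R1 from span(e,h), span(h,c)
round 3: derive span(g,c) via R1 from span(g,a), span(a,c)
round 3: derive span(h,e) via R1 from span(h,a), span(a,e)
round 3: derive span(h,g) via R1 from span(h,c), span(c,g)
round 3: derive span(i,a) via R1 from span(i,g), span(g,a)
round 3: derive span(i,c) via R1 from span(i,h), span(h,c)
round 3: derive cover(a,a) via R2 from span(a,a)
round 3: derive cover(a,e) via R2 from span(a,e)
round 3: derive cover(c,a) via R2 from span(c,a)
round 3: derive cover(c,g) via R2 from span(c,g)
round 3: derive cover(e,e) via R2 from span(e,e)
round 3: derive cover(e,h) via R2 from span(e,h)
round 3: derive cover(g,a) via R2 from span(g,a)
round 3: derive cover(h,c) via R2 from span(h,c)
round 3: derive cover(i,e) via R2 from span(i,e)
round 3: derive cover(i,h) via R2 from span(i,h)
round 4: derive cover(a,g) via R2 from span(a,g)
round 4: derive cover(e,a) via R2 from span(e,a)
round 4: derive cover(e,c) via R2 from span(e,c)
round 4: derive cover(g,c) via R2 from span(g,c)
round 4: derive cover(h,e) via R2 from span(h,e)
round 4: derive cover(h,g) via R2 from span(h,g)
round 4: derive cover(i,a) via R2 from span(i,a)
round 4: derive cover(i,c) via R2 from span(i,c)

cover(a,a)
cover(a,c)
cover(a,e)
cover(a,g)
cover(a,h)
cover(c,a)
cover(c,c)
cover(c,e)
cover(c,g)
cover(c,h)
cover(e,a)
cover(e,c)
cover(e,e)
cover(e,g)
cover(e,h)
cover(g,a)
cover(g,c)
cover(g,e)
cover(g,g)
cover(g,h)
cover(h,a)
cover(h,c)
cover(h,e)
cover(h,g)
cover(h,h)
cover(i,a)
cover(i,c)
cover(i,e)
cover(i,g)
cover(i,h)
cover(i,i)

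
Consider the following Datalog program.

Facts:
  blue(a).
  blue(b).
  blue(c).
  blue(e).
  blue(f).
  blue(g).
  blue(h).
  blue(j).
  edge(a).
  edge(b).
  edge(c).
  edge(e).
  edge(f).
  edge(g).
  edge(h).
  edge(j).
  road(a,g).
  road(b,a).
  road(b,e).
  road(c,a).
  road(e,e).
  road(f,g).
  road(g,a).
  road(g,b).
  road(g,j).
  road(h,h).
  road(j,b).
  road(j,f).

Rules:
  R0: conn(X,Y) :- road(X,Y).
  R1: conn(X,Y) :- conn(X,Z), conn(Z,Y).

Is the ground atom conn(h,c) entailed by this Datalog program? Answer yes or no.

no

round 1: derive conn(a,g) via R0 from road(a,g)
round 1: derive conn(b,a) via R0 from road(b,a)
round 1: derive conn(b,e) via R0 from road(b,e)
round 1: derive conn(c,a) via R0 from road(c,a)
round 1: derive conn(e,e) via R0 from road(e,e)
round 1: derive conn(f,g) via R0 from road(f,g)
round 1: derive conn(g,a) via R0 from road(g,a)
round 1: derive conn(g,b) via R0 from road(g,b)
round 1: derive conn(g,j) via R0 from road(g,j)
round 1: derive conn(h,h) via R0 from road(h,h)
round 1: derive conn(j,b) via R0 from road(j,b)
round 1: derive conn(j,f) via R0 from road(j,f)
round 2: derive conn(a,a) via R1 from conn(a,g), conn(g,a)
round 2: derive conn(a,b) via R1 from conn(a,g), conn(g,b)
round 2: derive conn(a,j) via R1 from conn(a,g), conn(g,j)
round 2: derive conn(b,g) via R1 from conn(b,a), conn(a,g)
round 2: derive conn(c,g) via R1 from conn(c,a), conn(a,g)
round 2: derive conn(f,a) via R1 from conn(f,g), conn(g,a)
round 2: derive conn(f,b) via R1 from conn(f,g), conn(g,b)
round 2: derive conn(f,j) via R1 from conn(f,g), conn(g,j)
round 2: derive conn(g,e) via R1 from conn(g,b), conn(b,e)
round 2: derive conn(g,f) via R1 from conn(g,j), conn(j,f)
round 2: derive conn(g,g) via R1 from conn(g,a), conn(a,g)
round 2: derive conn(j,a) via R1 from conn(j,b), conn(b,a)
round 2: derive conn(j,e) via R1 from conn(j,b), conn(b,e)
round 2: derive conn(j,g) via R1 from conn(j,f), conn(f,g)
round 3: derive conn(a,e) via R1 from conn(a,b), conn(b,e)
round 3: derive conn(a,f) via R1 from conn(a,g), conn(g,f)
round 3: derive conn(b,b) via R1 from conn(b,a), conn(a,b)
round 3: derive conn(b,f) via R1 from conn(b,g), conn(g,f)
round 3: derive conn(b,j) via R1 from conn(b,a), conn(a,j)
round 3: derive conn(c,b) via R1 from conn(c,a), conn(a,b)
round 3: derive conn(c,e) via R1 from conn(c,g), conn(g,e)
round 3: derive conn(c,f) via R1 from conn(c,g), conn(g,f)
round 3: derive conn(c,j) via R1 from conn(c,a), conn(a,j)
round 3: derive conn(f,e) via R1 from conn(f,b), conn(b,e)
round 3: derive conn(f,f) via R1 from conn(f,g), conn(g,f)
round 3: derive conn(j,j) via R1 from conn(j,a), conn(a,j)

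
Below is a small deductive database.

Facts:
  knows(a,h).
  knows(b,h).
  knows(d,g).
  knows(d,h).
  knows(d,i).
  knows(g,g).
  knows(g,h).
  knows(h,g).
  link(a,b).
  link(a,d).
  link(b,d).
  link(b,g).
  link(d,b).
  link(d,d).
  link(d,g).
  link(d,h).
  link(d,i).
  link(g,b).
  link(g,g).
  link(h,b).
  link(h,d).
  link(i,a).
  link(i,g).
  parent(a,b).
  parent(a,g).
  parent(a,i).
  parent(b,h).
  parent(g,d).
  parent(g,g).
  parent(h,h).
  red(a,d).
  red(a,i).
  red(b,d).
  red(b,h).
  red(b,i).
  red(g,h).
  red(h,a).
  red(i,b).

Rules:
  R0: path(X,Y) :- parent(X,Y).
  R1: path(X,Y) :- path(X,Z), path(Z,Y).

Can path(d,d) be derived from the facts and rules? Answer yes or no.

no

round 1: derive path(a,b) via R0 from parent(a,b)
round 1: derive path(a,g) via R0 from parent(a,g)
round 1: derive path(a,i) via R0 from parent(a,i)
round 1: derive path(b,h) via R0 from parent(b,h)
round 1: derive path(g,d) via R0 from parent(g,d)
round 1: derive path(g,g) via R0 from parent(g,g)
round 1: derive path(h,h) via R0 from parent(h,h)
round 2: derive path(a,d) via R1 from path(a,g), path(g,d)
round 2: derive path(a,h) via R1 from path(a,b), path(b,h)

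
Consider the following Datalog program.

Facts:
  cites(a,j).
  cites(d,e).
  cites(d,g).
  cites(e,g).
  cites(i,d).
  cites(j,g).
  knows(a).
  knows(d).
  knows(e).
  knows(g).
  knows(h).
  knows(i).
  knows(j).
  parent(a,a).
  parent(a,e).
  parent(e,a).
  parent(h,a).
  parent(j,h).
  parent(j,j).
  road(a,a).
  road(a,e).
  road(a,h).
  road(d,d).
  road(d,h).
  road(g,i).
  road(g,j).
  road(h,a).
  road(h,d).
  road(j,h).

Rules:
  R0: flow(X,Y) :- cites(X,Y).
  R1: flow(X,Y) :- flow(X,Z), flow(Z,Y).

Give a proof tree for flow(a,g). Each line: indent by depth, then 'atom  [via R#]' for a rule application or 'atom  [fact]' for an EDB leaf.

flow(a,g)  [via R1]
  flow(a,j)  [via R0]
    cites(a,j)  [fact]
  flow(j,g)  [via R0]
    cites(j,g)  [fact]

round 1: derive flow(a,j) via R0 from cites(a,j)
round 1: derive flow(d,e) via R0 from cites(d,e)
round 1: derive flow(d,g) via R0 from cites(d,g)
round 1: derive flow(e,g) via R0 from cites(e,g)
round 1: derive flow(i,d) via R0 from cites(i,d)
round 1: derive flow(j,g) via R0 from cites(j,g)
round 2: derive flow(a,g) via R1 from flow(a,j), flow(j,g)
round 2: derive flow(i,e) via R1 from flow(i,d), flow(d,e)
round 2: derive flow(i,g) via R1 from flow(i,d), flow(d,g)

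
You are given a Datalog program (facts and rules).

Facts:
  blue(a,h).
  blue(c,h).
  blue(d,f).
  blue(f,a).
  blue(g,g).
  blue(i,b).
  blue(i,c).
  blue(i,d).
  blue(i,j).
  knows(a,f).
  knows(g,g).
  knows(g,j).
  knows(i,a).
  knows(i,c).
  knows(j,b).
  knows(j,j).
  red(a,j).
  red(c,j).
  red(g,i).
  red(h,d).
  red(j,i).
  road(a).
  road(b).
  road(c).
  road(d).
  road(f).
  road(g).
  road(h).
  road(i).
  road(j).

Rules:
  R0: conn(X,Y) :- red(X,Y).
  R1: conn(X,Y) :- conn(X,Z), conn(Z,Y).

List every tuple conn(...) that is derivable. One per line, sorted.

round 1: derive conn(a,j) via R0 from red(a,j)
round 1: derive conn(c,j) via R0 from red(c,j)
round 1: derive conn(g,i) via R0 from red(g,i)
round 1: derive conn(h,d) via R0 from red(h,d)
round 1: derive conn(j,i) via R0 from red(j,i)
round 2: derive conn(a,i) via R1 from conn(a,j), conn(j,i)
round 2: derive conn(c,i) via R1 from conn(c,j), conn(j,i)

conn(a,i)
conn(a,j)
conn(c,i)
conn(c,j)
conn(g,i)
conn(h,d)
conn(j,i)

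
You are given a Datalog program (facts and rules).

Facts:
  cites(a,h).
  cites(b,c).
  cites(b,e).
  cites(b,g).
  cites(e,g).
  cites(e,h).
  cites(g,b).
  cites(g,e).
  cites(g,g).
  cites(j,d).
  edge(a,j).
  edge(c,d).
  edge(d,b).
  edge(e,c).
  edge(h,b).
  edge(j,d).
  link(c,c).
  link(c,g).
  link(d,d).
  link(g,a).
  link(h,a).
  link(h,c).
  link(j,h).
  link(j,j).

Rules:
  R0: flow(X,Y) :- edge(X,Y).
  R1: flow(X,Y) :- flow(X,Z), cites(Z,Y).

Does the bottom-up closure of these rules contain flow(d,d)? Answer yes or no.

no

round 1: derive flow(a,j) via R0 from edge(a,j)
round 1: derive flow(c,d) via R0 from edge(c,d)
round 1: derive flow(d,b) via R0 from edge(d,b)
round 1: derive flow(e,c) via R0 from edge(e,c)
round 1: derive flow(h,b) via R0 from edge(h,b)
round 1: derive flow(j,d) via R0 from edge(j,d)
round 2: derive flow(a,d) via R1 from flow(a,j), cites(j,d)
round 2: derive flow(d,c) via R1 from flow(d,b), cites(b,c)
round 2: derive flow(d,e) via R1 from flow(d,b), cites(b,e)
round 2: derive flow(d,g) via R1 from flow(d,b), cites(b,g)
round 2: derive flow(h,c) via R1 from flow(h,b), cites(b,c)
round 2: derive flow(h,e) via R1 from flow(h,b), cites(b,e)
round 2: derive flow(h,g) via R1 from flow(h,b), cites(b,g)
round 3: derive flow(d,h) via R1 from flow(d,e), cites(e,h)
round 3: derive flow(h,h) via R1 from flow(h,e), cites(e,h)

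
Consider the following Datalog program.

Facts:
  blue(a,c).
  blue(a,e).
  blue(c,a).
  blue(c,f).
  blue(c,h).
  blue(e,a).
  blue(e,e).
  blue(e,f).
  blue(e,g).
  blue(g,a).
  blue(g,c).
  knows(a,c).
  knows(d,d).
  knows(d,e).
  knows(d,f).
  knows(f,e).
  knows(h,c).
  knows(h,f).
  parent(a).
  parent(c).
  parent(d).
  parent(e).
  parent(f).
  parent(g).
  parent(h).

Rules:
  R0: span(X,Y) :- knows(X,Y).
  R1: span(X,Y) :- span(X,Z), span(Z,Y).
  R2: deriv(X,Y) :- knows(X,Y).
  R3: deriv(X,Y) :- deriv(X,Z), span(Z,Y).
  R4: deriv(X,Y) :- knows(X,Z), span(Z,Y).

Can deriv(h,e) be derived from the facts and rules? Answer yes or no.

yes

round 1: derive span(a,c) via R0 from knows(a,c)
round 1: derive span(d,d) via R0 from knows(d,d)
round 1: derive span(d,e) via R0 from knows(d,e)
round 1: derive span(d,f) via R0 from knows(d,f)
round 1: derive span(f,e) via R0 from knows(f,e)
round 1: derive span(h,c) via R0 from knows(h,c)
round 1: derive span(h,f) via R0 from knows(h,f)
round 1: derive deriv(a,c) via R2 from knows(a,c)
round 1: derive deriv(d,d) via R2 from knows(d,d)
round 1: derive deriv(d,e) via R2 from knows(d,e)
round 1: derive deriv(d,f) via R2 from knows(d,f)
round 1: derive deriv(f,e) via R2 from knows(f,e)
round 1: derive deriv(h,c) via R2 from knows(h,c)
round 1: derive deriv(h,f) via R2 from knows(h,f)
round 2: derive span(h,e) via R1 from span(h,f), span(f,e)
round 2: derive deriv(h,e) via R3 from deriv(h,f), span(f,e)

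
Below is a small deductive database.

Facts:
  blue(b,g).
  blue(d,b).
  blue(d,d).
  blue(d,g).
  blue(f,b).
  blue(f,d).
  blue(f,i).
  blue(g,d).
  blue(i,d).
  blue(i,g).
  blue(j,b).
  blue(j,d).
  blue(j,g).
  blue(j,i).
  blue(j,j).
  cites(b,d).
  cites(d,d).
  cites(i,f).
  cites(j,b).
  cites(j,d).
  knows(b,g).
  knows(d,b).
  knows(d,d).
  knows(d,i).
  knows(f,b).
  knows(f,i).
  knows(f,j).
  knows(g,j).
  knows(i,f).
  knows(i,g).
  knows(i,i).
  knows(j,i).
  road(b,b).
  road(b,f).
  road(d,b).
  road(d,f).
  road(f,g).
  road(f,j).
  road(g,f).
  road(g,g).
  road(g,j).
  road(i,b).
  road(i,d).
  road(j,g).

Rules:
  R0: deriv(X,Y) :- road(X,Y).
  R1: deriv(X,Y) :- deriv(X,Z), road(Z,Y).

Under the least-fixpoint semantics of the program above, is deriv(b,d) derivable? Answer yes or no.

round 1: derive deriv(b,b) via R0 from road(b,b)
round 1: derive deriv(b,f) via R0 from road(b,f)
round 1: derive deriv(d,b) via R0 from road(d,b)
round 1: derive deriv(d,f) via R0 from road(d,f)
round 1: derive deriv(f,g) via R0 from road(f,g)
round 1: derive deriv(f,j) via R0 from road(f,j)
round 1: derive deriv(g,f) via R0 from road(g,f)
round 1: derive deriv(g,g) via R0 from road(g,g)
round 1: derive deriv(g,j) via R0 from road(g,j)
round 1: derive deriv(i,b) via R0 from road(i,b)
round 1: derive deriv(i,d) via R0 from road(i,d)
round 1: derive deriv(j,g) via R0 from road(j,g)
round 2: derive deriv(b,g) via R1 from deriv(b,f), road(f,g)
round 2: derive deriv(b,j) via R1 from deriv(b,f), road(f,j)
round 2: derive deriv(d,g) via R1 from deriv(d,f), road(f,g)
round 2: derive deriv(d,j) via R1 from deriv(d,f), road(f,j)
round 2: derive deriv(f,f) via R1 from deriv(f,g), road(g,f)
round 2: derive deriv(i,f) via R1 from deriv(i,b), road(b,f)
round 2: derive deriv(j,f) via R1 from deriv(j,g), road(g,f)
round 2: derive deriv(j,j) via R1 from deriv(j,g), road(g,j)
round 3: derive deriv(i,g) via R1 from deriv(i,f), road(f,g)
round 3: derive deriv(i,j) via R1 from deriv(i,f), road(f,j)

no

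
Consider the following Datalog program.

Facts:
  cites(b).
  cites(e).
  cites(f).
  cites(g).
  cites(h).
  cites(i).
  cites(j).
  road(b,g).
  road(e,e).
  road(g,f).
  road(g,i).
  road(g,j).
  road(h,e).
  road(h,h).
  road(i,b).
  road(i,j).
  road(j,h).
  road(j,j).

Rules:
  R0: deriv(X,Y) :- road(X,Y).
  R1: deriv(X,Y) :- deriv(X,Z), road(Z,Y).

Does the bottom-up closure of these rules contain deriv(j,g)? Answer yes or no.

no

round 1: derive deriv(b,g) via R0 from road(b,g)
round 1: derive deriv(e,e) via R0 from road(e,e)
round 1: derive deriv(g,f) via R0 from road(g,f)
round 1: derive deriv(g,i) via R0 from road(g,i)
round 1: derive deriv(g,j) via R0 from road(g,j)
round 1: derive deriv(h,e) via R0 from road(h,e)
round 1: derive deriv(h,h) via R0 from road(h,h)
round 1: derive deriv(i,b) via R0 from road(i,b)
round 1: derive deriv(i,j) via R0 from road(i,j)
round 1: derive deriv(j,h) via R0 from road(j,h)
round 1: derive deriv(j,j) via R0 from road(j,j)
round 2: derive deriv(b,f) via R1 from deriv(b,g), road(g,f)
round 2: derive deriv(b,i) via R1 from deriv(b,g), road(g,i)
round 2: derive deriv(b,j) via R1 from deriv(b,g), road(g,j)
round 2: derive deriv(g,b) via R1 from deriv(g,i), road(i,b)
round 2: derive deriv(g,h) via R1 from deriv(g,j), road(j,h)
round 2: derive deriv(i,g) via R1 from deriv(i,b), road(b,g)
round 2: derive deriv(i,h) via R1 from deriv(i,j), road(j,h)
round 2: derive deriv(j,e) via R1 from deriv(j,h), road(h,e)
round 3: derive deriv(b,b) via R1 from deriv(b,i), road(i,b)
round 3: derive deriv(b,h) via R1 from deriv(b,j), road(j,h)
round 3: derive deriv(g,e) via R1 from deriv(g,h), road(h,e)
round 3: derive deriv(g,g) via R1 from deriv(g,b), road(b,g)
round 3: derive deriv(i,e) via R1 from deriv(i,h), road(h,e)
round 3: derive deriv(i,f) via R1 from deriv(i,g), road(g,f)
round 3: derive deriv(i,i) via R1 from deriv(i,g), road(g,i)
round 4: derive deriv(b,e) via R1 from deriv(b,h), road(h,e)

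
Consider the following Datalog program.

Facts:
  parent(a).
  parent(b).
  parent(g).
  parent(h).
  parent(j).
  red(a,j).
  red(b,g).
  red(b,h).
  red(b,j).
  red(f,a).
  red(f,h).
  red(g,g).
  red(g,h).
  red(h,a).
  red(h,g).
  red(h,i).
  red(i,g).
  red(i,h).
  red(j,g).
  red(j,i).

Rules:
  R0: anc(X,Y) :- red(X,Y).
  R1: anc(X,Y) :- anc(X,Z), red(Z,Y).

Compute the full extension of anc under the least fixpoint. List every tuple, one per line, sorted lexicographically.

round 1: derive anc(a,j) via R0 from red(a,j)
round 1: derive anc(b,g) via R0 from red(b,g)
round 1: derive anc(b,h) via R0 from red(b,h)
round 1: derive anc(b,j) via R0 from red(b,j)
round 1: derive anc(f,a) via R0 from red(f,a)
round 1: derive anc(f,h) via R0 from red(f,h)
round 1: derive anc(g,g) via R0 from red(g,g)
round 1: derive anc(g,h) via R0 from red(g,h)
round 1: derive anc(h,a) via R0 from red(h,a)
round 1: derive anc(h,g) via R0 from red(h,g)
round 1: derive anc(h,i) via R0 from red(h,i)
round 1: derive anc(i,g) via R0 from red(i,g)
round 1: derive anc(i,h) via R0 from red(i,h)
round 1: derive anc(j,g) via R0 from red(j,g)
round 1: derive anc(j,i) via R0 from red(j,i)
round 2: derive anc(a,g) via R1 from anc(a,j), red(j,g)
round 2: derive anc(a,i) via R1 from anc(a,j), red(j,i)
round 2: derive anc(b,a) via R1 from anc(b,h), red(h,a)
round 2: derive anc(b,i) via R1 from anc(b,h), red(h,i)
round 2: derive anc(f,g) via R1 from anc(f,h), red(h,g)
round 2: derive anc(f,i) via R1 from anc(f,h), red(h,i)
round 2: derive anc(f,j) via R1 from anc(f,a), red(a,j)
round 2: derive anc(g,a) via R1 from anc(g,h), red(h,a)
round 2: derive anc(g,i) via R1 from anc(g,h), red(h,i)
round 2: derive anc(h,h) via R1 from anc(h,g), red(g,h)
round 2: derive anc(h,j) via R1 from anc(h,a), red(a,j)
round 2: derive anc(i,a) via R1 from anc(i,h), red(h,a)
round 2: derive anc(i,i) via R1 from anc(i,h), red(h,i)
round 2: derive anc(j,h) via R1 from anc(j,g), red(g,h)
round 3: derive anc(a,h) via R1 from anc(a,g), red(g,h)
round 3: derive anc(g,j) via R1 from anc(g,a), red(a,j)
round 3: derive anc(i,j) via R1 from anc(i,a), red(a,j)
round 3: derive anc(j,a) via R1 from anc(j,h), red(h,a)
round 4: derive anc(a,a) via R1 from anc(a,h), red(h,a)
round 4: derive anc(j,j) via R1 from anc(j,a), red(a,j)

anc(a,a)
anc(a,g)
anc(a,h)
anc(a,i)
anc(a,j)
anc(b,a)
anc(b,g)
anc(b,h)
anc(b,i)
anc(b,j)
anc(f,a)
anc(f,g)
anc(f,h)
anc(f,i)
anc(f,j)
anc(g,a)
anc(g,g)
anc(g,h)
anc(g,i)
anc(g,j)
anc(h,a)
anc(h,g)
anc(h,h)
anc(h,i)
anc(h,j)
anc(i,a)
anc(i,g)
anc(i,h)
anc(i,i)
anc(i,j)
anc(j,a)
anc(j,g)
anc(j,h)
anc(j,i)
anc(j,j)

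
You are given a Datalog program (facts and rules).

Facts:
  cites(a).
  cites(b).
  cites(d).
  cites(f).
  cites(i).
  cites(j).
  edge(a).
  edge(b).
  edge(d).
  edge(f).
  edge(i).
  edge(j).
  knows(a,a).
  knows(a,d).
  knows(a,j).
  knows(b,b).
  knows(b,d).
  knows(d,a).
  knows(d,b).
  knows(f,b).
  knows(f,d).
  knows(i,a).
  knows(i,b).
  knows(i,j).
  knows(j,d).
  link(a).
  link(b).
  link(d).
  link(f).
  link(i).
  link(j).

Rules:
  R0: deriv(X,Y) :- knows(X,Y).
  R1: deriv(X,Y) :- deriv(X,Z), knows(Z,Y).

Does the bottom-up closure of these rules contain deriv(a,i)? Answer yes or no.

round 1: derive deriv(a,a) via R0 from knows(a,a)
round 1: derive deriv(a,d) via R0 from knows(a,d)
round 1: derive deriv(a,j) via R0 from knows(a,j)
round 1: derive deriv(b,b) via R0 from knows(b,b)
round 1: derive deriv(b,d) via R0 from knows(b,d)
round 1: derive deriv(d,a) via R0 from knows(d,a)
round 1: derive deriv(d,b) via R0 from knows(d,b)
round 1: derive deriv(f,b) via R0 from knows(f,b)
round 1: derive deriv(f,d) via R0 from knows(f,d)
round 1: derive deriv(i,a) via R0 from knows(i,a)
round 1: derive deriv(i,b) via R0 from knows(i,b)
round 1: derive deriv(i,j) via R0 from knows(i,j)
round 1: derive deriv(j,d) via R0 from knows(j,d)
round 2: derive deriv(a,b) via R1 from deriv(a,d), knows(d,b)
round 2: derive deriv(b,a) via R1 from deriv(b,d), knows(d,a)
round 2: derive deriv(d,d) via R1 from deriv(d,a), knows(a,d)
round 2: derive deriv(d,j) via R1 from deriv(d,a), knows(a,j)
round 2: derive deriv(f,a) via R1 from deriv(f,d), knows(d,a)
round 2: derive deriv(i,d) via R1 from deriv(i,a), knows(a,d)
round 2: derive deriv(j,a) via R1 from deriv(j,d), knows(d,a)
round 2: derive deriv(j,b) via R1 from deriv(j,d), knows(d,b)
round 3: derive deriv(b,j) via R1 from deriv(b,a), knows(a,j)
round 3: derive deriv(f,j) via R1 from deriv(f,a), knows(a,j)
round 3: derive deriv(j,j) via R1 from deriv(j,a), knows(a,j)

no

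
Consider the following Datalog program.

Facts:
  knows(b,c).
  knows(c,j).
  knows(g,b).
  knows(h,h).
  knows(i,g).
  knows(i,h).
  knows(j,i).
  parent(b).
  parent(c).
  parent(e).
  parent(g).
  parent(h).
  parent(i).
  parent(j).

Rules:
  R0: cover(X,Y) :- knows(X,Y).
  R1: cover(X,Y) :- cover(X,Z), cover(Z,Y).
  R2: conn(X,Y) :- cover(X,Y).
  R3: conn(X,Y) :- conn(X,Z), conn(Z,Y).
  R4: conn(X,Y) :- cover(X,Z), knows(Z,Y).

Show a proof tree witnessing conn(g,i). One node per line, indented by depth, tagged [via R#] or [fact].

round 1: derive cover(b,c) via R0 from knows(b,c)
round 1: derive cover(c,j) via R0 from knows(c,j)
round 1: derive cover(g,b) via R0 from knows(g,b)
round 1: derive cover(h,h) via R0 from knows(h,h)
round 1: derive cover(i,g) via R0 from knows(i,g)
round 1: derive cover(i,h) via R0 from knows(i,h)
round 1: derive cover(j,i) via R0 from knows(j,i)
round 2: derive cover(b,j) via R1 from cover(b,c), cover(c,j)
round 2: derive cover(c,i) via R1 from cover(c,j), cover(j,i)
round 2: derive cover(g,c) via R1 from cover(g,b), cover(b,c)
round 2: derive cover(i,b) via R1 from cover(i,g), cover(g,b)
round 2: derive cover(j,g) via R1 from cover(j,i), cover(i,g)
round 2: derive cover(j,h) via R1 from cover(j,i), cover(i,h)
round 2: derive conn(b,c) via R2 from cover(b,c)
round 2: derive conn(c,j) via R2 from cover(c,j)
round 2: derive conn(g,b) via R2 from cover(g,b)
round 2: derive conn(h,h) via R2 from cover(h,h)
round 2: derive conn(i,g) via R2 from cover(i,g)
round 2: derive conn(i,h) via R2 from cover(i,h)
round 2: derive conn(j,i) via R2 from cover(j,i)
round 2: derive conn(b,j) via R4 from cover(b,c), knows(c,j)
round 2: derive conn(c,i) via R4 from cover(c,j), knows(j,i)
round 2: derive conn(g,c) via R4 from cover(g,b), knows(b,c)
round 2: derive conn(i,b) via R4 from cover(i,g), knows(g,b)
round 2: derive conn(j,g) via R4 from cover(j,i), knows(i,g)
round 2: derive conn(j,h) via R4 from cover(j,i), knows(i,h)
round 3: derive cover(b,g) via R1 from cover(b,j), cover(j,g)
round 3: derive cover(b,h) via R1 from cover(b,j), cover(j,h)
round 3: derive cover(b,i) via R1 from cover(b,c), cover(c,i)
round 3: derive cover(c,b) via R1 from cover(c,i), cover(i,b)
round 3: derive cover(c,g) via R1 from cover(c,i), cover(i,g)
round 3: derive cover(c,h) via R1 from cover(c,i), cover(i,h)
round 3: derive cover(g,i) via R1 from cover(g,c), cover(c,i)
round 3: derive cover(g,j) via R1 from cover(g,b), cover(b,j)
round 3: derive cover(i,c) via R1 from cover(i,b), cover(b,c)
round 3: derive cover(i,j) via R1 from cover(i,b), cover(b,j)
round 3: derive cover(j,b) via R1 from cover(j,g), cover(g,b)
round 3: derive cover(j,c) via R1 from cover(j,g), cover(g,c)
round 3: derive conn(b,g) via R3 from conn(b,j), conn(j,g)
round 3: derive conn(b,h) via R3 from conn(b,j), conn(j,h)
round 3: derive conn(b,i) via R3 from conn(b,c), conn(c,i)
round 3: derive conn(c,b) via R3 from conn(c,i), conn(i,b)
round 3: derive conn(c,g) via R3 from conn(c,i), conn(i,g)
round 3: derive conn(c,h) via R3 from conn(c,i), conn(i,h)
round 3: derive conn(g,i) via R3 from conn(g,c), conn(c,i)
round 3: derive conn(g,j) via R3 from conn(g,b), conn(b,j)
round 3: derive conn(i,c) via R3 from conn(i,b), conn(b,c)
round 3: derive conn(i,j) via R3 from conn(i,b), conn(b,j)
round 3: derive conn(j,b) via R3 from conn(j,g), conn(g,b)
round 3: derive conn(j,c) via R3 from conn(j,g), conn(g,c)
round 4: derive cover(b,b) via R1 from cover(b,c), cover(c,b)
round 4: derive cover(c,c) via R1 from cover(c,b), cover(b,c)
round 4: derive cover(g,g) via R1 from cover(g,b), cover(b,g)
round 4: derive cover(g,h) via R1 from cover(g,b), cover(b,h)
round 4: derive cover(i,i) via R1 from cover(i,b), cover(b,i)
round 4: derive cover(j,j) via R1 from cover(j,b), cover(b,j)
round 4: derive conn(b,b) via R3 from conn(b,c), conn(c,b)
round 4: derive conn(c,c) via R3 from conn(c,b), conn(b,c)
round 4: derive conn(g,g) via R3 from conn(g,b), conn(b,g)
round 4: derive conn(g,h) via R3 from conn(g,b), conn(b,h)
round 4: derive conn(i,i) via R3 from conn(i,b), conn(b,i)
round 4: derive conn(j,j) via R3 from conn(j,b), conn(b,j)

conn(g,i)  [via R3]
  conn(g,c)  [via R4]
    cover(g,b)  [via R0]
      knows(g,b)  [fact]
    knows(b,c)  [fact]
  conn(c,i)  [via R4]
    cover(c,j)  [via R0]
      knows(c,j)  [fact]
    knows(j,i)  [fact]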